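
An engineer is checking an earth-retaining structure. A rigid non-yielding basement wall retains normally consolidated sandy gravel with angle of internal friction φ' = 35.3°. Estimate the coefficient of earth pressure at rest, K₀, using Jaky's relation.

K₀ = 1 − sin φ' = 1 − sin 35.3° = 0.4221.

0.422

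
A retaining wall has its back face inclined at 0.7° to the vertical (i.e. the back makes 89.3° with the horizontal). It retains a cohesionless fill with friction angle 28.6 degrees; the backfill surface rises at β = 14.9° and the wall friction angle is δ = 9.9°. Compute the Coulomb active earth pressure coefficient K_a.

K_a = sin²(α+φ) / [sin²α · sin(α−δ) · (1 + √{sin(φ+δ)sin(φ−β) / (sin(α−δ)sin(α+β))})²].
With α = 89.3°, φ = 28.6°, δ = 9.9°, β = 14.9°: K_a = 0.4094.

0.409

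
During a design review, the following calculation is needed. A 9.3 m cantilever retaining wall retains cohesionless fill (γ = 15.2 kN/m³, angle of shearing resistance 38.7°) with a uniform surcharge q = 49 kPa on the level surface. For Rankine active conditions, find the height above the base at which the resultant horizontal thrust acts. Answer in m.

K_a = 0.2306.
Triangular part P₁ = ½K_aγH² = 151.6 at H/3 = 3.100 m; rectangular part P₂ = K_a q H = 105.1 at H/2 = 4.650 m.
ȳ = (P₁·3.100 + P₂·4.650)/(P₁+P₂) = 3.735 m.

3.73 m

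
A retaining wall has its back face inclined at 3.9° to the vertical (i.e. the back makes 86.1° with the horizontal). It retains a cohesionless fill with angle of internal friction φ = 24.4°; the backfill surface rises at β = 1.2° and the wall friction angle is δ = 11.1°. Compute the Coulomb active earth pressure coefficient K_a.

K_a = sin²(α+φ) / [sin²α · sin(α−δ) · (1 + √{sin(φ+δ)sin(φ−β) / (sin(α−δ)sin(α+β))})²].
With α = 86.1°, φ = 24.4°, δ = 11.1°, β = 1.2°: K_a = 0.4127.

0.413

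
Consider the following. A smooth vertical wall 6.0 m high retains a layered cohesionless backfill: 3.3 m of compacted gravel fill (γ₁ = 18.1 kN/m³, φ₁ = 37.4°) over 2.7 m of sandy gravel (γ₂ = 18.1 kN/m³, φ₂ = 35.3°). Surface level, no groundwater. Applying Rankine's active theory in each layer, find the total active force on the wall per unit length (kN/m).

84.9 kN/m

K_a1 = tan²(45°−37.4°/2) = 0.2443; K_a2 = tan²(45°−35.3°/2) = 0.2675.
Layer 1: σ at base = K_a1 γ₁ h₁ = 14.59 kPa; P₁ = ½×14.59×3.3 = 24.07.
Layer 2: σ_v at top = γ₁h₁ = 59.73; σ_h top = K_a2×59.73 = 15.98; σ_h base = K_a2×(59.73+18.1×2.7) = 29.06.
P₂ = ½(15.98+29.06)×2.7 = 60.80. Total P_a = 24.07+60.80 = 84.87 kN/m.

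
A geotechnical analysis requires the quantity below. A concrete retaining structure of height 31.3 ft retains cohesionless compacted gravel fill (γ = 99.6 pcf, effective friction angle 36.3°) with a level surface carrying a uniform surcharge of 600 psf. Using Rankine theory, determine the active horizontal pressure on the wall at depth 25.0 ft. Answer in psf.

792 psf

K_a = (1 − sin φ)/(1 + sin φ) = 0.2563.
σ_v = γz + q = 99.6 × 25.0 + 600 = 3090 psf.
σ_h = K_a σ_v = 0.2563 × 3090 = 791.9 psf.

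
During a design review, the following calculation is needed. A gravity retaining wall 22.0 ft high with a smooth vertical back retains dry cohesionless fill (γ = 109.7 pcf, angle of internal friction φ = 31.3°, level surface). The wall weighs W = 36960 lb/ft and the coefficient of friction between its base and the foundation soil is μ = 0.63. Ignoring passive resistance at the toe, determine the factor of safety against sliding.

K_a = tan²(45° − 31.3°/2) = 0.3162.
P_a = ½K_aγH² = 0.5×0.3162×109.7×22.0² = 8394 lb/ft, acting at H/3 = 7.333 ft above the base.
FS_sliding = μW / P_a = 0.63×36960 / 8394 = 2.774.

2.77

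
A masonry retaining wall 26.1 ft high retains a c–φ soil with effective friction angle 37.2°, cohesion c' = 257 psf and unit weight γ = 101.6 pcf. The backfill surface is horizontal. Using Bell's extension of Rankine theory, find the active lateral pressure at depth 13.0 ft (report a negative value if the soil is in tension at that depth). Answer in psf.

70.3 psf

K_a = (1 − sin φ)/(1 + sin φ) = 0.2464.
σ_a = K_a γ z − 2c√K_a = 0.2464×101.6×13.0 − 2×257×0.4964 = 70.32 psf.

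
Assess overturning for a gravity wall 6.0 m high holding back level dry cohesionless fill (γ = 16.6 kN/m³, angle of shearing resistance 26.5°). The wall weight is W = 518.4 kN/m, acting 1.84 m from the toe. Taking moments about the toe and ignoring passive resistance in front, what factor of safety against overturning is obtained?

K_a = tan²(45° − 26.5°/2) = 0.3829.
P_a = ½K_aγH² = 0.5×0.3829×16.6×6.0² = 114.4 kN/m, acting at H/3 = 2.000 m above the base.
Overturning moment M_o = P_a × H/3 = 114.4 × 2.000 = 228.8.
Resisting moment M_r = W × 1.84 = 518.4 × 1.84 = 953.9.
FS_overturning = M_r/M_o = 953.9/228.8 = 4.168.

4.17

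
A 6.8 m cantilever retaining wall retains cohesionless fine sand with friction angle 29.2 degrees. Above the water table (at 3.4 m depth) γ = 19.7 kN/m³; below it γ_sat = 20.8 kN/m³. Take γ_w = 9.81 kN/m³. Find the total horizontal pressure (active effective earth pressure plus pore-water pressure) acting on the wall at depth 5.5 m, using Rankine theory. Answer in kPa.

51.6 kPa

K_a = (1 − sin φ)/(1 + sin φ) = 0.3442.
γ' = 20.8 − 9.81 = 10.99 kN/m³.
Effective vertical stress at 5.5 m: σ'_v = 19.7×3.4 + 10.99×2.10 = 90.06 kPa.
σ'_h = K_a σ'_v = 0.3442 × 90.06 = 31.00 kPa; u = γ_w × 2.10 = 20.60 kPa.
Total σ_h = 31.00 + 20.60 = 51.60 kPa.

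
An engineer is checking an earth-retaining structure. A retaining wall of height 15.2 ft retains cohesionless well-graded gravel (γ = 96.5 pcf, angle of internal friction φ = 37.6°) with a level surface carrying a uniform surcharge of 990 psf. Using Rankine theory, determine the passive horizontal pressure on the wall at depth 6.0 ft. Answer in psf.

6480 psf

K_p = (1 + sin φ)/(1 − sin φ) = 4.130.
σ_v = γz + q = 96.5 × 6.0 + 990 = 1569 psf.
σ_h = K_p σ_v = 4.130 × 1569 = 6480 psf.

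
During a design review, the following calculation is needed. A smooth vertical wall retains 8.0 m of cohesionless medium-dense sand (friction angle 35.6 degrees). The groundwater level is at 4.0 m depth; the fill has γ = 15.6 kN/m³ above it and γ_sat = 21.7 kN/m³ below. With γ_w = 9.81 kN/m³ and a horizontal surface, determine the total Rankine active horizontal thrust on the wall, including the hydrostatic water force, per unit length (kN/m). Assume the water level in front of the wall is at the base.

K_a = tan²(45° − φ/2) = 0.2641.
γ' = 21.7 − 9.81 = 11.89 kN/m³. Depth below WT = 4.0 m.
σ'_h at WT = K_a γ d_w = 16.48 kPa; at base = 16.48 + K_a γ' × 4.0 = 29.04 kPa.
P₁ (0–4.0 m) = ½×16.48×4.0 = 32.96. P₂ (4.0–8.0 m) = ½(16.48+29.04)×4.0 = 91.05.
P_w = ½ γ_w h₂² = 0.5×9.81×4.0² = 78.48. Total = 32.96+91.05+78.48 = 202.5 kN/m.

202 kN/m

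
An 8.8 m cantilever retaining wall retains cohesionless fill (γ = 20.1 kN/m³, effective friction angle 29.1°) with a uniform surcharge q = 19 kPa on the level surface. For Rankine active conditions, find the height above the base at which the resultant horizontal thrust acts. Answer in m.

K_a = 0.3456.
Triangular part P₁ = ½K_aγH² = 269.0 at H/3 = 2.933 m; rectangular part P₂ = K_a q H = 57.78 at H/2 = 4.400 m.
ȳ = (P₁·2.933 + P₂·4.400)/(P₁+P₂) = 3.193 m.

3.19 m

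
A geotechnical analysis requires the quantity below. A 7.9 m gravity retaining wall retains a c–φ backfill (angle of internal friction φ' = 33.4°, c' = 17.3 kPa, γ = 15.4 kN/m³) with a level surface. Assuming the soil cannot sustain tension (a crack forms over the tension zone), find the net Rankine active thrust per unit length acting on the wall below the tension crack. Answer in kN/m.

K_a = 0.2899; √K_a = 0.5384.
Tension-crack depth z_c = 2c/(γ√K_a) = 2×17.3/(15.4×0.5384) = 4.173 m.
σ_a at base = K_a γ H − 2c√K_a = 0.2899×15.4×7.9 − 2×17.3×0.5384 = 16.64 kPa.
P_a = ½ × 16.64 × (H − z_c) = 0.5×16.64×3.727 = 31.01 kN/m.

31.0 kN/m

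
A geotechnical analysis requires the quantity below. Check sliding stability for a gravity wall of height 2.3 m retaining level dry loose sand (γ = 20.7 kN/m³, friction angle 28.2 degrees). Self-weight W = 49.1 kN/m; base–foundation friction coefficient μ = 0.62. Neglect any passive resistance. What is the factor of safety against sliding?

K_a = tan²(45° − 28.2°/2) = 0.3582.
P_a = ½K_aγH² = 0.5×0.3582×20.7×2.3² = 19.61 kN/m, acting at H/3 = 0.7667 m above the base.
FS_sliding = μW / P_a = 0.62×49.1 / 19.61 = 1.552.

1.55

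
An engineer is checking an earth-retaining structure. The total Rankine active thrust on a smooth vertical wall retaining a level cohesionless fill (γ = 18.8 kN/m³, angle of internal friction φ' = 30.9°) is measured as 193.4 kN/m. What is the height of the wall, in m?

8.00 m

K_a = 0.3214. P_a = ½ K_a γ H² ⇒ H = √(2P_a/(K_a γ)).
H = √(2×193.4/(0.3214×18.8)) = 8.001 m.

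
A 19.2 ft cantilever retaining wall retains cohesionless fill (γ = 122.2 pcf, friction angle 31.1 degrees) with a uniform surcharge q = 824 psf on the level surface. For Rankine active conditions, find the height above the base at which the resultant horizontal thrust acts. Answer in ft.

K_a = 0.3188.
Triangular part P₁ = ½K_aγH² = 7181 at H/3 = 6.400 ft; rectangular part P₂ = K_a q H = 5044 at H/2 = 9.600 ft.
ȳ = (P₁·6.400 + P₂·9.600)/(P₁+P₂) = 7.720 ft.

7.72 ft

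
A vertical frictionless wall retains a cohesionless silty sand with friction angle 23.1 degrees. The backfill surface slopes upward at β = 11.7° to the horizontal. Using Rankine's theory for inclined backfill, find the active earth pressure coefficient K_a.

0.479

K_a = cos β · (cos β − √(cos²β − cos²φ)) / (cos β + √(cos²β − cos²φ)).
cos β = 0.9792, cos φ = 0.9198, √(cos²β − cos²φ) = 0.3359.
K_a = 0.9792 × (0.9792 − 0.3359)/(0.9792 + 0.3359) = 0.4790.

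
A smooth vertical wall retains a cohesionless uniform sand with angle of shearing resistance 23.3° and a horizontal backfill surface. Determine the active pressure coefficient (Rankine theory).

K_a = tan²(45° − φ/2) = tan²(33.35°) = 0.4331.

0.433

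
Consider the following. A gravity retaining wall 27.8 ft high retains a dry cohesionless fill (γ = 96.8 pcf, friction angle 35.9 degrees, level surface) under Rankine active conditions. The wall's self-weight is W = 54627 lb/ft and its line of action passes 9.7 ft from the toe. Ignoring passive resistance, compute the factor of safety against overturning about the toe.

K_a = tan²(45° − 35.9°/2) = 0.2607.
P_a = ½K_aγH² = 0.5×0.2607×96.8×27.8² = 9753 lb/ft, acting at H/3 = 9.267 ft above the base.
Overturning moment M_o = P_a × H/3 = 9753 × 9.267 = 90380.
Resisting moment M_r = W × 9.7 = 54627 × 9.7 = 529900.
FS_overturning = M_r/M_o = 529900/90380 = 5.863.

5.86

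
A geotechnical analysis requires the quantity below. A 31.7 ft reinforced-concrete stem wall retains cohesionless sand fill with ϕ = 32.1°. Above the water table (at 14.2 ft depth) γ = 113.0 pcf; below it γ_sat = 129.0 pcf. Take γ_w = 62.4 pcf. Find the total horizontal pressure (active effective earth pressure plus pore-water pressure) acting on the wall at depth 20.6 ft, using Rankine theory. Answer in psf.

1020 psf

K_a = (1 − sin φ)/(1 + sin φ) = 0.3060.
γ' = 129.0 − 62.4 = 66.60 pcf.
Effective vertical stress at 20.6 ft: σ'_v = 113.0×14.2 + 66.60×6.40 = 2031 psf.
σ'_h = K_a σ'_v = 0.3060 × 2031 = 621.4 psf; u = γ_w × 6.40 = 399.4 psf.
Total σ_h = 621.4 + 399.4 = 1021 psf.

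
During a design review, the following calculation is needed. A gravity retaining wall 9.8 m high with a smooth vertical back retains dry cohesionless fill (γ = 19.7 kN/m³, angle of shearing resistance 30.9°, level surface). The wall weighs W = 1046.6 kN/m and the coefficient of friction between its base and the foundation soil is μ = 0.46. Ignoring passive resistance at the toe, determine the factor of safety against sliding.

1.58

K_a = tan²(45° − 30.9°/2) = 0.3214.
P_a = ½K_aγH² = 0.5×0.3214×19.7×9.8² = 304.0 kN/m, acting at H/3 = 3.267 m above the base.
FS_sliding = μW / P_a = 0.46×1046.6 / 304.0 = 1.583.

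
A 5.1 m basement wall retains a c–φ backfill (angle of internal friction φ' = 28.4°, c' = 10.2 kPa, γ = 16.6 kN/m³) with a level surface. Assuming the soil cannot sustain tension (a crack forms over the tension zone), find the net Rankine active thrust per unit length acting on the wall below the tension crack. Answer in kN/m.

27.2 kN/m

K_a = 0.3554; √K_a = 0.5961.
Tension-crack depth z_c = 2c/(γ√K_a) = 2×10.2/(16.6×0.5961) = 2.062 m.
σ_a at base = K_a γ H − 2c√K_a = 0.3554×16.6×5.1 − 2×10.2×0.5961 = 17.92 kPa.
P_a = ½ × 17.92 × (H − z_c) = 0.5×17.92×3.038 = 27.23 kN/m.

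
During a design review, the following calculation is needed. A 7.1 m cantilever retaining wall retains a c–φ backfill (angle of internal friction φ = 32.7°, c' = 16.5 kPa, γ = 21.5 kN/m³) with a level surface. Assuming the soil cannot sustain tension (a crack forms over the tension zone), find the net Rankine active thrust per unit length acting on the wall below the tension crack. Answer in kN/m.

59.1 kN/m

K_a = 0.2985; √K_a = 0.5464.
Tension-crack depth z_c = 2c/(γ√K_a) = 2×16.5/(21.5×0.5464) = 2.809 m.
σ_a at base = K_a γ H − 2c√K_a = 0.2985×21.5×7.1 − 2×16.5×0.5464 = 27.54 kPa.
P_a = ½ × 27.54 × (H − z_c) = 0.5×27.54×4.291 = 59.07 kN/m.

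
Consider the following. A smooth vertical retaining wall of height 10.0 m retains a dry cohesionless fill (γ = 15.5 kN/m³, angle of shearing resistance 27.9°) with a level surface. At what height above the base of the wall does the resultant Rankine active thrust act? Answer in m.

3.33 m

K_a = 0.3625.
The pressure distribution is triangular, so the resultant acts at H/3 above the base = 10.0/3 = 3.333 m.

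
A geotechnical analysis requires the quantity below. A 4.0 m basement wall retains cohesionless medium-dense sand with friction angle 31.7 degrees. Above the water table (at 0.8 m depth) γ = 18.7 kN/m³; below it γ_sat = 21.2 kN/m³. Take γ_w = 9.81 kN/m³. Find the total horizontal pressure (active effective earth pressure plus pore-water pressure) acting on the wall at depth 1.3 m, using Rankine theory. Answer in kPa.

11.3 kPa

K_a = (1 − sin φ)/(1 + sin φ) = 0.3111.
γ' = 21.2 − 9.81 = 11.39 kN/m³.
Effective vertical stress at 1.3 m: σ'_v = 18.7×0.8 + 11.39×0.500 = 20.66 kPa.
σ'_h = K_a σ'_v = 0.3111 × 20.66 = 6.425 kPa; u = γ_w × 0.500 = 4.905 kPa.
Total σ_h = 6.425 + 4.905 = 11.33 kPa.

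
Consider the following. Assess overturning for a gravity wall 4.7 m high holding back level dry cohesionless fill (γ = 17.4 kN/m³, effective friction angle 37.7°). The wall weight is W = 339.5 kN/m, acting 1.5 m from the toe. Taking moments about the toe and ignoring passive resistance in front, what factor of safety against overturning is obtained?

K_a = tan²(45° − 37.7°/2) = 0.2411.
P_a = ½K_aγH² = 0.5×0.2411×17.4×4.7² = 46.33 kN/m, acting at H/3 = 1.567 m above the base.
Overturning moment M_o = P_a × H/3 = 46.33 × 1.567 = 72.58.
Resisting moment M_r = W × 1.5 = 339.5 × 1.5 = 509.2.
FS_overturning = M_r/M_o = 509.2/72.58 = 7.016.

7.02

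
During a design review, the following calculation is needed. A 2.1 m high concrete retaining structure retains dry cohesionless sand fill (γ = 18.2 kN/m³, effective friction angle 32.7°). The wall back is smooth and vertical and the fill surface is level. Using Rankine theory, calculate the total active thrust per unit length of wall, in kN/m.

12.0 kN/m

K_a = tan²(45° − φ/2) = 0.2985.
P_a = ½ K_a γ H² = 0.5 × 0.2985 × 18.2 × 2.1² = 11.98 kN/m.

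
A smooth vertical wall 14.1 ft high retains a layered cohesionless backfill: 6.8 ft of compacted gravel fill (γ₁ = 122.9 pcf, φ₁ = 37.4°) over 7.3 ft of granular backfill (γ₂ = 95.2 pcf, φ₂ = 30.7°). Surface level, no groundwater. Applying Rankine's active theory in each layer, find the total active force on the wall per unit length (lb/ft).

K_a1 = tan²(45°−37.4°/2) = 0.2443; K_a2 = tan²(45°−30.7°/2) = 0.3240.
Layer 1: σ at base = K_a1 γ₁ h₁ = 204.1 psf; P₁ = ½×204.1×6.8 = 694.1.
Layer 2: σ_v at top = γ₁h₁ = 835.7; σ_h top = K_a2×835.7 = 270.8; σ_h base = K_a2×(835.7+95.2×7.3) = 496.0.
P₂ = ½(270.8+496.0)×7.3 = 2799. Total P_a = 694.1+2799 = 3493 lb/ft.

3490 lb/ft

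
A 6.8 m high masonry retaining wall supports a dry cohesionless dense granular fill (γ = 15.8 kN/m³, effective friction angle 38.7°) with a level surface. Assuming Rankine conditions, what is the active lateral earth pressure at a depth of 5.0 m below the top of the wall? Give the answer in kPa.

K_a = (1 − sin φ)/(1 + sin φ) = 0.2306.
σ_h = K_a γ z = 0.2306 × 15.8 × 5.0 = 18.22 kPa.

18.2 kPa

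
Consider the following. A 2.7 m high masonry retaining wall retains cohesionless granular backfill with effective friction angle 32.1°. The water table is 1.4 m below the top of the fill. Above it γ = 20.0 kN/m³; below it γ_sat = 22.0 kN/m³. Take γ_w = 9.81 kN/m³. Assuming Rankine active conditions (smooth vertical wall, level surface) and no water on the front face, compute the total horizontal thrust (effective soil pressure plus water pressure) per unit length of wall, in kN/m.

28.6 kN/m

K_a = tan²(45° − φ/2) = 0.3060.
γ' = 22.0 − 9.81 = 12.19 kN/m³. Depth below WT = 1.3 m.
σ'_h at WT = K_a γ d_w = 8.568 kPa; at base = 8.568 + K_a γ' × 1.3 = 13.42 kPa.
P₁ (0–1.4 m) = ½×8.568×1.4 = 5.998. P₂ (1.4–2.7 m) = ½(8.568+13.42)×1.3 = 14.29.
P_w = ½ γ_w h₂² = 0.5×9.81×1.3² = 8.289. Total = 5.998+14.29+8.289 = 28.58 kN/m.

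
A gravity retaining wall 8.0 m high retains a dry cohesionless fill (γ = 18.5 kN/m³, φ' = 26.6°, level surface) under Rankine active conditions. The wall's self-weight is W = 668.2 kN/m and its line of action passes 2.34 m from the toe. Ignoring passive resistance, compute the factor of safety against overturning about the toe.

2.60

K_a = tan²(45° − 26.6°/2) = 0.3814.
P_a = ½K_aγH² = 0.5×0.3814×18.5×8.0² = 225.8 kN/m, acting at H/3 = 2.667 m above the base.
Overturning moment M_o = P_a × H/3 = 225.8 × 2.667 = 602.2.
Resisting moment M_r = W × 2.34 = 668.2 × 2.34 = 1564.
FS_overturning = M_r/M_o = 1564/602.2 = 2.597.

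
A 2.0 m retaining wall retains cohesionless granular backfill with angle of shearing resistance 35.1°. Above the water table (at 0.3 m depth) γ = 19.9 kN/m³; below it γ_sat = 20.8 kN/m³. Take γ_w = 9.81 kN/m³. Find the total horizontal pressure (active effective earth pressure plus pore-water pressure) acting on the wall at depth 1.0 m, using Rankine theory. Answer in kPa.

10.6 kPa

K_a = (1 − sin φ)/(1 + sin φ) = 0.2698.
γ' = 20.8 − 9.81 = 10.99 kN/m³.
Effective vertical stress at 1.0 m: σ'_v = 19.9×0.3 + 10.99×0.700 = 13.66 kPa.
σ'_h = K_a σ'_v = 0.2698 × 13.66 = 3.687 kPa; u = γ_w × 0.700 = 6.867 kPa.
Total σ_h = 3.687 + 6.867 = 10.55 kPa.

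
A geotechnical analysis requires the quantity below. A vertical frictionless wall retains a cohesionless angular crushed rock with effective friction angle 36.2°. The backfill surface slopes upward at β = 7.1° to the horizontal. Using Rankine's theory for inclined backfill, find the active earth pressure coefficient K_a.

K_a = cos β · (cos β − √(cos²β − cos²φ)) / (cos β + √(cos²β − cos²φ)).
cos β = 0.9923, cos φ = 0.8070, √(cos²β − cos²φ) = 0.5775.
K_a = 0.9923 × (0.9923 − 0.5775)/(0.9923 + 0.5775) = 0.2622.

0.262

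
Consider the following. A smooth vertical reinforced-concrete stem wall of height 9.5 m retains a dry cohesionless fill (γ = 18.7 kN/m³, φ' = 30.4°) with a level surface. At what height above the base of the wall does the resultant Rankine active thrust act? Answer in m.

3.17 m

K_a = 0.3280.
The pressure distribution is triangular, so the resultant acts at H/3 above the base = 9.5/3 = 3.167 m.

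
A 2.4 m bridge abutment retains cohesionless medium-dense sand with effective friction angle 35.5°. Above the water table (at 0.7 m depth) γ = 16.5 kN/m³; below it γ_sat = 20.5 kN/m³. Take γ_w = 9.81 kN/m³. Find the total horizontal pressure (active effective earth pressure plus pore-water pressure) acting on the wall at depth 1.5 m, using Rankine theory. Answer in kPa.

13.2 kPa

K_a = (1 − sin φ)/(1 + sin φ) = 0.2653.
γ' = 20.5 − 9.81 = 10.69 kN/m³.
Effective vertical stress at 1.5 m: σ'_v = 16.5×0.7 + 10.69×0.800 = 20.10 kPa.
σ'_h = K_a σ'_v = 0.2653 × 20.10 = 5.332 kPa; u = γ_w × 0.800 = 7.848 kPa.
Total σ_h = 5.332 + 7.848 = 13.18 kPa.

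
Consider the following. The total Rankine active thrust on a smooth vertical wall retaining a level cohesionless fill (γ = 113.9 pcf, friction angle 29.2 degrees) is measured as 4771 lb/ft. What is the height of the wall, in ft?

15.6 ft

K_a = 0.3442. P_a = ½ K_a γ H² ⇒ H = √(2P_a/(K_a γ)).
H = √(2×4771/(0.3442×113.9)) = 15.60 ft.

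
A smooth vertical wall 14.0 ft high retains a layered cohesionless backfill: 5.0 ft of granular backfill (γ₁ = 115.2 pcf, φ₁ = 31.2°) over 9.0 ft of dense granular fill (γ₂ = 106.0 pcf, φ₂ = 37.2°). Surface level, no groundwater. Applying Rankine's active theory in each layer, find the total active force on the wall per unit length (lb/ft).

K_a1 = tan²(45°−31.2°/2) = 0.3175; K_a2 = tan²(45°−37.2°/2) = 0.2464.
Layer 1: σ at base = K_a1 γ₁ h₁ = 182.9 psf; P₁ = ½×182.9×5.0 = 457.2.
Layer 2: σ_v at top = γ₁h₁ = 576.0; σ_h top = K_a2×576.0 = 141.9; σ_h base = K_a2×(576.0+106.0×9.0) = 377.0.
P₂ = ½(141.9+377.0)×9.0 = 2335. Total P_a = 457.2+2335 = 2792 lb/ft.

2790 lb/ft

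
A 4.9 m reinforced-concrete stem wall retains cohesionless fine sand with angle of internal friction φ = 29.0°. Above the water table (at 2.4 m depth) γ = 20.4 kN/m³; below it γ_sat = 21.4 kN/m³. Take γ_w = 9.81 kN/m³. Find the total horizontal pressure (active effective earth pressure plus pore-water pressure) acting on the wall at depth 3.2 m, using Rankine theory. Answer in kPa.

28.1 kPa

K_a = (1 − sin φ)/(1 + sin φ) = 0.3470.
γ' = 21.4 − 9.81 = 11.59 kN/m³.
Effective vertical stress at 3.2 m: σ'_v = 20.4×2.4 + 11.59×0.800 = 58.23 kPa.
σ'_h = K_a σ'_v = 0.3470 × 58.23 = 20.20 kPa; u = γ_w × 0.800 = 7.848 kPa.
Total σ_h = 20.20 + 7.848 = 28.05 kPa.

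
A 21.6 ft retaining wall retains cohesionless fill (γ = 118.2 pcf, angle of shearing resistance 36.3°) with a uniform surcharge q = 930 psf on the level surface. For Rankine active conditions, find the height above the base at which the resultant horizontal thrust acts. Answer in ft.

8.72 ft

K_a = 0.2563.
Triangular part P₁ = ½K_aγH² = 7066 at H/3 = 7.200 ft; rectangular part P₂ = K_a q H = 5148 at H/2 = 10.80 ft.
ȳ = (P₁·7.200 + P₂·10.80)/(P₁+P₂) = 8.717 ft.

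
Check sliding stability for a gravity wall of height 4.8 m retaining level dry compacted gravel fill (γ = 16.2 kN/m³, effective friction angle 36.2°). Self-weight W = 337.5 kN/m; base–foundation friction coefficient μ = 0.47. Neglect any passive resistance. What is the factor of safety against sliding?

K_a = tan²(45° − 36.2°/2) = 0.2574.
P_a = ½K_aγH² = 0.5×0.2574×16.2×4.8² = 48.03 kN/m, acting at H/3 = 1.600 m above the base.
FS_sliding = μW / P_a = 0.47×337.5 / 48.03 = 3.302.

3.30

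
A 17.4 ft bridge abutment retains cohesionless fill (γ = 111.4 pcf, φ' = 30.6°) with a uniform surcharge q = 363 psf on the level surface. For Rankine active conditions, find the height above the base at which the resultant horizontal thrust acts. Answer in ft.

K_a = 0.3253.
Triangular part P₁ = ½K_aγH² = 5487 at H/3 = 5.800 ft; rectangular part P₂ = K_a q H = 2055 at H/2 = 8.700 ft.
ȳ = (P₁·5.800 + P₂·8.700)/(P₁+P₂) = 6.590 ft.

6.59 ft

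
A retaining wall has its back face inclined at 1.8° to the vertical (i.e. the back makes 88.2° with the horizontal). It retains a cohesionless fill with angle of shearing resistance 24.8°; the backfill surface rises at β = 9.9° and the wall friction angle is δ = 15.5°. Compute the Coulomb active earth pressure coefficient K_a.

K_a = sin²(α+φ) / [sin²α · sin(α−δ) · (1 + √{sin(φ+δ)sin(φ−β) / (sin(α−δ)sin(α+β))})²].
With α = 88.2°, φ = 24.8°, δ = 15.5°, β = 9.9°: K_a = 0.4409.

0.441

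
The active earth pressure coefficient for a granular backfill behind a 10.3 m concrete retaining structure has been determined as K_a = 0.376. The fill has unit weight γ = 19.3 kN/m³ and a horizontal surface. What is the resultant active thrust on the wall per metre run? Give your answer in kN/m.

P = ½ K_a γ H² = 0.5 × 0.376 × 19.3 × 10.3² = 384.9 kN/m.

385 kN/m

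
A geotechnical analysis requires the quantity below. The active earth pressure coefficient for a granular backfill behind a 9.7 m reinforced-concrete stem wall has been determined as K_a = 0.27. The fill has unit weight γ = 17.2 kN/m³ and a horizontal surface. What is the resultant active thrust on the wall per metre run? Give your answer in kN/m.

218 kN/m

P = ½ K_a γ H² = 0.5 × 0.27 × 17.2 × 9.7² = 218.5 kN/m.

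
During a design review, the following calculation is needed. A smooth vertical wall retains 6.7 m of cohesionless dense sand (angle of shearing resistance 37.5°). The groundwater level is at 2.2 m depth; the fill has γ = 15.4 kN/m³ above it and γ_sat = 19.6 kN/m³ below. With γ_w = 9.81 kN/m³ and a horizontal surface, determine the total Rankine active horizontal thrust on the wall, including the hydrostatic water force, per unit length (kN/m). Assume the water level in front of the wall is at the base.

K_a = tan²(45° − φ/2) = 0.2432.
γ' = 19.6 − 9.81 = 9.790 kN/m³. Depth below WT = 4.5 m.
σ'_h at WT = K_a γ d_w = 8.239 kPa; at base = 8.239 + K_a γ' × 4.5 = 18.95 kPa.
P₁ (0–2.2 m) = ½×8.239×2.2 = 9.063. P₂ (2.2–6.7 m) = ½(8.239+18.95)×4.5 = 61.18.
P_w = ½ γ_w h₂² = 0.5×9.81×4.5² = 99.33. Total = 9.063+61.18+99.33 = 169.6 kN/m.

170 kN/m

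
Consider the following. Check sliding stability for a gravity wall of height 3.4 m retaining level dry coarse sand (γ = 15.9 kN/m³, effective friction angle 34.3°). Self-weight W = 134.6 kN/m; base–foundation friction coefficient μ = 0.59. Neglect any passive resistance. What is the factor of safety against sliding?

K_a = tan²(45° − 34.3°/2) = 0.2792.
P_a = ½K_aγH² = 0.5×0.2792×15.9×3.4² = 25.66 kN/m, acting at H/3 = 1.133 m above the base.
FS_sliding = μW / P_a = 0.59×134.6 / 25.66 = 3.095.

3.10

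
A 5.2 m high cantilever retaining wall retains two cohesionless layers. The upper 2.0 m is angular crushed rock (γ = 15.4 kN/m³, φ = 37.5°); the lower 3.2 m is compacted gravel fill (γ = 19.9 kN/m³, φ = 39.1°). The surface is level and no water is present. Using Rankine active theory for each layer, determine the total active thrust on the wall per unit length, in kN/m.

K_a1 = tan²(45°−37.5°/2) = 0.2432; K_a2 = tan²(45°−39.1°/2) = 0.2265.
Layer 1: σ at base = K_a1 γ₁ h₁ = 7.490 kPa; P₁ = ½×7.490×2.0 = 7.490.
Layer 2: σ_v at top = γ₁h₁ = 30.80; σ_h top = K_a2×30.80 = 6.976; σ_h base = K_a2×(30.80+19.9×3.2) = 21.40.
P₂ = ½(6.976+21.40)×3.2 = 45.40. Total P_a = 7.490+45.40 = 52.89 kN/m.

52.9 kN/m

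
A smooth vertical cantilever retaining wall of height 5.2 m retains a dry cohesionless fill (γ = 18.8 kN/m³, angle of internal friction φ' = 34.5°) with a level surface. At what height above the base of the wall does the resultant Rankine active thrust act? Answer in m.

K_a = 0.2768.
The pressure distribution is triangular, so the resultant acts at H/3 above the base = 5.2/3 = 1.733 m.

1.73 m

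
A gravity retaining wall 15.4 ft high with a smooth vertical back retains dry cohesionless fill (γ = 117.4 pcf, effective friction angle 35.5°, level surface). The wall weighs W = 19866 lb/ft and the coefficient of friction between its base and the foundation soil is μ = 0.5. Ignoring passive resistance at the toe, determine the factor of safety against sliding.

2.69

K_a = tan²(45° − 35.5°/2) = 0.2653.
P_a = ½K_aγH² = 0.5×0.2653×117.4×15.4² = 3693 lb/ft, acting at H/3 = 5.133 ft above the base.
FS_sliding = μW / P_a = 0.5×19866 / 3693 = 2.690.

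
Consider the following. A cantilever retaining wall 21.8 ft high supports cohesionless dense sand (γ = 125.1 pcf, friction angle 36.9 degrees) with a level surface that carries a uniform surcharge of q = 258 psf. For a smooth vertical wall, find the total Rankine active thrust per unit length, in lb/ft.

K_a = tan²(45° − φ/2) = 0.2497.
Soil triangle: ½ K_a γ H² = 0.5×0.2497×125.1×21.8² = 7422 lb/ft.
Surcharge rectangle: K_a q H = 0.2497×258×21.8 = 1404 lb/ft.
Total = 7422 + 1404 = 8826 lb/ft.

8830 lb/ft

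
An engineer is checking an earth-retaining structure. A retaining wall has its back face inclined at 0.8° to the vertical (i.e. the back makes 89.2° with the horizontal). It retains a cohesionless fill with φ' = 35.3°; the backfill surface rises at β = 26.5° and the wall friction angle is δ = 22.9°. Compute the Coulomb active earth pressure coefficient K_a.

K_a = sin²(α+φ) / [sin²α · sin(α−δ) · (1 + √{sin(φ+δ)sin(φ−β) / (sin(α−δ)sin(α+β))})²].
With α = 89.2°, φ = 35.3°, δ = 22.9°, β = 26.5°: K_a = 0.3802.

0.380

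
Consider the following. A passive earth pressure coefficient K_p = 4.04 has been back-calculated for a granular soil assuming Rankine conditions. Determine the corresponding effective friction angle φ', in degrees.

37.1°

K_p = (1+sin φ)/(1−sin φ) ⇒ sin φ = (K_p − 1)/(K_p + 1) = 0.6032.
φ = arcsin(0.6032) = 37.10°.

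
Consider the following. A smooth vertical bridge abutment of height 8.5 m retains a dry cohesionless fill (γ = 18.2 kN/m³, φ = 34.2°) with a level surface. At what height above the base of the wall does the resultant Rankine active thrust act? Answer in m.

K_a = 0.2803.
The pressure distribution is triangular, so the resultant acts at H/3 above the base = 8.5/3 = 2.833 m.

2.83 m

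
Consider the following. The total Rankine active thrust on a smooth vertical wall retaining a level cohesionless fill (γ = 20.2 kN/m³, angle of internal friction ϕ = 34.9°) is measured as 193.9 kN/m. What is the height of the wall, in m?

K_a = 0.2721. P_a = ½ K_a γ H² ⇒ H = √(2P_a/(K_a γ)).
H = √(2×193.9/(0.2721×20.2)) = 8.399 m.

8.40 m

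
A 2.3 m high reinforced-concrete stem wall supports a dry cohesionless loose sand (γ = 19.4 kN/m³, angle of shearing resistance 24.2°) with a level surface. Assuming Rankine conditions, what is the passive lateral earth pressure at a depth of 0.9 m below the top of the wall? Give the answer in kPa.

41.7 kPa

K_p = (1 + sin φ)/(1 − sin φ) = 2.389.
σ_h = K_p γ z = 2.389 × 19.4 × 0.9 = 41.72 kPa.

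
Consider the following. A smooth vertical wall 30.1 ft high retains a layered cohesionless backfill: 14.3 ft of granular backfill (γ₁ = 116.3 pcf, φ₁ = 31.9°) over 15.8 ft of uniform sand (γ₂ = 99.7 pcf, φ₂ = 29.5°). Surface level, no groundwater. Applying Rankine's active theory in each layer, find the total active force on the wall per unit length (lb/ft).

K_a1 = tan²(45°−31.9°/2) = 0.3085; K_a2 = tan²(45°−29.5°/2) = 0.3401.
Layer 1: σ at base = K_a1 γ₁ h₁ = 513.1 psf; P₁ = ½×513.1×14.3 = 3669.
Layer 2: σ_v at top = γ₁h₁ = 1663; σ_h top = K_a2×1663 = 565.6; σ_h base = K_a2×(1663+99.7×15.8) = 1101.
P₂ = ½(565.6+1101)×15.8 = 13170. Total P_a = 3669+13170 = 16840 lb/ft.

16800 lb/ft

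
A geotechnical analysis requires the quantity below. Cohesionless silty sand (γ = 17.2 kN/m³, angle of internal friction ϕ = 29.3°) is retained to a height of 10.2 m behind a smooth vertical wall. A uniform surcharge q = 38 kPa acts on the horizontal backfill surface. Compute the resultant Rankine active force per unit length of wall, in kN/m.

K_a = tan²(45° − φ/2) = 0.3428.
Soil triangle: ½ K_a γ H² = 0.5×0.3428×17.2×10.2² = 306.8 kN/m.
Surcharge rectangle: K_a q H = 0.3428×38×10.2 = 132.9 kN/m.
Total = 306.8 + 132.9 = 439.6 kN/m.

440 kN/m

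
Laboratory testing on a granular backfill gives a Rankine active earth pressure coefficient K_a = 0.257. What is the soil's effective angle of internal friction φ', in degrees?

36.2°

K_a = tan²(45° − φ/2) ⇒ 45° − φ/2 = arctan(√0.257) = 26.88°.
φ = 2(45° − 26.88°) = 36.23°.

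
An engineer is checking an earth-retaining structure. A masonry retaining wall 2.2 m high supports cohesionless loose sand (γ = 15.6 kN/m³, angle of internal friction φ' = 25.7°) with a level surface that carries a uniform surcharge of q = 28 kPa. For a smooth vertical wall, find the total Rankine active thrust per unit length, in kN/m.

39.2 kN/m

K_a = tan²(45° − φ/2) = 0.3950.
Soil triangle: ½ K_a γ H² = 0.5×0.3950×15.6×2.2² = 14.91 kN/m.
Surcharge rectangle: K_a q H = 0.3950×28×2.2 = 24.33 kN/m.
Total = 14.91 + 24.33 = 39.25 kN/m.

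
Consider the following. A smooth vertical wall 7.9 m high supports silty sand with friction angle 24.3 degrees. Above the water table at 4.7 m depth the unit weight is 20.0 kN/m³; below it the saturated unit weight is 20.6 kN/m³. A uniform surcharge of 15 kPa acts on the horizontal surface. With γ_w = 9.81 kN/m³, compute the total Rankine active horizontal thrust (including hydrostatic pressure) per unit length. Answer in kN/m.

K_a = tan²(45° − φ/2) = 0.4169.
γ' = 20.6 − 9.81 = 10.79 kN/m³. h₂ = H − d_w = 3.2 m.
σ'_h: at surface K_a·q = 6.254; at WT K_a(q+γd_w) = 45.44; at base K_a(q+γd_w+γ'h₂) = 59.84 kPa.
P₁ = ½(6.254+45.44)×4.7 = 121.5; P₂ = ½(45.44+59.84)×3.2 = 168.5; P_w = ½γ_w h₂² = 50.23.
Total = 121.5+168.5+50.23 = 340.2 kN/m.

340 kN/m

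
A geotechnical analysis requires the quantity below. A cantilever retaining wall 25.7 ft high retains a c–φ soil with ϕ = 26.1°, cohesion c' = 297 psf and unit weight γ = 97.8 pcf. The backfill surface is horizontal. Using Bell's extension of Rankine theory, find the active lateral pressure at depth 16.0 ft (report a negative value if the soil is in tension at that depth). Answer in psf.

238 psf

K_a = (1 − sin φ)/(1 + sin φ) = 0.3889.
σ_a = K_a γ z − 2c√K_a = 0.3889×97.8×16.0 − 2×297×0.6237 = 238.2 psf.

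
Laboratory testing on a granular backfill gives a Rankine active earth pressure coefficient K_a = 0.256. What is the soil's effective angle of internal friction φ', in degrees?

K_a = tan²(45° − φ/2) ⇒ 45° − φ/2 = arctan(√0.256) = 26.84°.
φ = 2(45° − 26.84°) = 36.32°.

36.3°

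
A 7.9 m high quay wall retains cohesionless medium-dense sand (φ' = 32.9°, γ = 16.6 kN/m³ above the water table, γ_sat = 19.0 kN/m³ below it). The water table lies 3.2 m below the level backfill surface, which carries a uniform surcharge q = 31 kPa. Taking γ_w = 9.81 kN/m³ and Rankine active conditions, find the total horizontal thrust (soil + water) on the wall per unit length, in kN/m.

310 kN/m

K_a = tan²(45° − φ/2) = 0.2960.
γ' = 19.0 − 9.81 = 9.190 kN/m³. h₂ = H − d_w = 4.7 m.
σ'_h: at surface K_a·q = 9.177; at WT K_a(q+γd_w) = 24.90; at base K_a(q+γd_w+γ'h₂) = 37.69 kPa.
P₁ = ½(9.177+24.90)×3.2 = 54.53; P₂ = ½(24.90+37.69)×4.7 = 147.1; P_w = ½γ_w h₂² = 108.4.
Total = 54.53+147.1+108.4 = 310.0 kN/m.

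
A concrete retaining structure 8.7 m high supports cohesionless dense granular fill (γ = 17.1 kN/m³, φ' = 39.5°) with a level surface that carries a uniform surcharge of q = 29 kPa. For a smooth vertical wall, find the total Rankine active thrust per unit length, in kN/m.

200 kN/m

K_a = tan²(45° − φ/2) = 0.2224.
Soil triangle: ½ K_a γ H² = 0.5×0.2224×17.1×8.7² = 143.9 kN/m.
Surcharge rectangle: K_a q H = 0.2224×29×8.7 = 56.12 kN/m.
Total = 143.9 + 56.12 = 200.1 kN/m.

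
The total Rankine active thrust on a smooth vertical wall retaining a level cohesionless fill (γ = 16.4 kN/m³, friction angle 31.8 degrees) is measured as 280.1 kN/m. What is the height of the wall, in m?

K_a = 0.3098. P_a = ½ K_a γ H² ⇒ H = √(2P_a/(K_a γ)).
H = √(2×280.1/(0.3098×16.4)) = 10.50 m.

10.5 m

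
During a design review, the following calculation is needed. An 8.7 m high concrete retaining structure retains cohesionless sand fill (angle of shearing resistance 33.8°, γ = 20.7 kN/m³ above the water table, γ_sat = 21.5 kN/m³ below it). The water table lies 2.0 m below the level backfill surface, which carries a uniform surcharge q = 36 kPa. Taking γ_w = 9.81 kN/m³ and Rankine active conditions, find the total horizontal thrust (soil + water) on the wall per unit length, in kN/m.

475 kN/m

K_a = tan²(45° − φ/2) = 0.2851.
γ' = 21.5 − 9.81 = 11.69 kN/m³. h₂ = H − d_w = 6.7 m.
σ'_h: at surface K_a·q = 10.26; at WT K_a(q+γd_w) = 22.07; at base K_a(q+γd_w+γ'h₂) = 44.40 kPa.
P₁ = ½(10.26+22.07)×2.0 = 32.33; P₂ = ½(22.07+44.40)×6.7 = 222.7; P_w = ½γ_w h₂² = 220.2.
Total = 32.33+222.7+220.2 = 475.2 kN/m.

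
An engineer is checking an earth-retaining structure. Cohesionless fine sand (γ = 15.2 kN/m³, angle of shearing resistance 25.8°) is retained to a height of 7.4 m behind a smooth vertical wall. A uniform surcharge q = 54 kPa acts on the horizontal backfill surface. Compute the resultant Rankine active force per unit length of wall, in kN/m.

321 kN/m

K_a = tan²(45° − φ/2) = 0.3935.
Soil triangle: ½ K_a γ H² = 0.5×0.3935×15.2×7.4² = 163.8 kN/m.
Surcharge rectangle: K_a q H = 0.3935×54×7.4 = 157.2 kN/m.
Total = 163.8 + 157.2 = 321.0 kN/m.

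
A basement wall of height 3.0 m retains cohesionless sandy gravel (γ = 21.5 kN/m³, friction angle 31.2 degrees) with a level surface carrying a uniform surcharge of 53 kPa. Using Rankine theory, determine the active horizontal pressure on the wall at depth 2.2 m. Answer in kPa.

K_a = (1 − sin φ)/(1 + sin φ) = 0.3175.
σ_v = γz + q = 21.5 × 2.2 + 53 = 100.3 kPa.
σ_h = K_a σ_v = 0.3175 × 100.3 = 31.85 kPa.

31.8 kPa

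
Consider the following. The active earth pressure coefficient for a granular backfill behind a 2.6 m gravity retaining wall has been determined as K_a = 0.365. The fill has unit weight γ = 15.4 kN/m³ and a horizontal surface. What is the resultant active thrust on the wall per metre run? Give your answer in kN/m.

19.0 kN/m

P = ½ K_a γ H² = 0.5 × 0.365 × 15.4 × 2.6² = 19.00 kN/m.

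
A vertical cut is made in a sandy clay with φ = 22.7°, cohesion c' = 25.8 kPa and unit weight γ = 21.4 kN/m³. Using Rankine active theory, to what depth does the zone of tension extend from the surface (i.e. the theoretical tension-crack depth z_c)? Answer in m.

3.62 m

K_a = tan²(45° − 22.7°/2) = 0.4431; √K_a = 0.6657.
The active pressure is zero where K_a γ z = 2c√K_a, so z_c = 2c/(γ√K_a) = 2×25.8/(21.4×0.6657) = 3.622 m.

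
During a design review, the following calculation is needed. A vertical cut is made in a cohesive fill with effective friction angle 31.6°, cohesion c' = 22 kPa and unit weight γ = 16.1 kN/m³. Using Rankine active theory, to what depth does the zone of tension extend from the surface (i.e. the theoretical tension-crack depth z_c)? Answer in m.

4.89 m

K_a = tan²(45° − 31.6°/2) = 0.3123; √K_a = 0.5589.
The active pressure is zero where K_a γ z = 2c√K_a, so z_c = 2c/(γ√K_a) = 2×22/(16.1×0.5589) = 4.890 m.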